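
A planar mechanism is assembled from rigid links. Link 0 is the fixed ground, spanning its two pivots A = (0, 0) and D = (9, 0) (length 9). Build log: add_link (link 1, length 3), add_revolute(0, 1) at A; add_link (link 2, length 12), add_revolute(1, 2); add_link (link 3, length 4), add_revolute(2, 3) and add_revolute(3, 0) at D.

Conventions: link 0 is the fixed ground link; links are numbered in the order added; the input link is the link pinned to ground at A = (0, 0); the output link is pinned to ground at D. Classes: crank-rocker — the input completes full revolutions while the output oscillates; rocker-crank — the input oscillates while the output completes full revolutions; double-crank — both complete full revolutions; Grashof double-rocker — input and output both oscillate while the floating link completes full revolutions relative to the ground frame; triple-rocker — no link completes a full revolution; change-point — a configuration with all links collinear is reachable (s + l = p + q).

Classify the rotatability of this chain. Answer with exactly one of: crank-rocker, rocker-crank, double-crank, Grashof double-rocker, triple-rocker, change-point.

lengths: ground=9, input=3, coupler=12, output=4
sorted: s=3 (shortest), l=12 (longest), p+q=13
s + l = 15 vs p + q = 13
s + l > p + q → non-Grashof → no link fully rotates → triple-rocker

triple-rocker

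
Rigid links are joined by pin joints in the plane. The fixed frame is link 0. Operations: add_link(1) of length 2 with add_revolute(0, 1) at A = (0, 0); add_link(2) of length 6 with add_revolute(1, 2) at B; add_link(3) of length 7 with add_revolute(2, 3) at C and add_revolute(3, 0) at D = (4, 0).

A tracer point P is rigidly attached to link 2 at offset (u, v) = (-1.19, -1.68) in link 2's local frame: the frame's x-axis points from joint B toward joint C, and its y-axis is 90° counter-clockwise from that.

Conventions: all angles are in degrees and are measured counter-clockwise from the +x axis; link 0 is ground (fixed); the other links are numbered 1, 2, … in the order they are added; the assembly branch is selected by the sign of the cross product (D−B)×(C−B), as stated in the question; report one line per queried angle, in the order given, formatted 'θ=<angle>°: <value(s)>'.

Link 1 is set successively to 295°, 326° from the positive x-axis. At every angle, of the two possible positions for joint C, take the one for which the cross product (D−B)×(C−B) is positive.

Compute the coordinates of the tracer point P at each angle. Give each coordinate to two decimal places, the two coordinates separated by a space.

A=(0,0), D=(4.00,0)
θ=295°: B = A + 2.00·(cos295°, sin295°) = (0.8452, -1.8126)
θ=295°: |BD| = 3.6384
θ=295°: circle(B,6.00) ∩ circle(D,7.00): a=0.0327, h=5.9999
θ=295°:   candidates: C₊=(-2.1155,3.4060) cross=21.830; C₋=(3.8627,-6.9987) cross=-21.830
θ=295°:   branch + wants cross > 0 → take C=(-2.1155,3.4060) (cross=21.830)
θ=295°: ex = (C−B)/|BC| = (-0.4935,0.8698); ey = (-0.8698,-0.4935)
θ=295°: P = B + -1.19·ex + -1.68·ey = (2.8937,-2.0186)
θ=326°: B = A + 2.00·(cos326°, sin326°) = (1.6581, -1.1184)
θ=326°: |BD| = 2.5953
θ=326°: circle(B,6.00) ∩ circle(D,7.00): a=-1.2069, h=5.8774
θ=326°:   candidates: C₊=(-1.9638,3.6651) cross=15.253; C₋=(3.1017,-6.9421) cross=-15.253
θ=326°:   branch + wants cross > 0 → take C=(-1.9638,3.6651) (cross=15.253)
θ=326°: ex = (C−B)/|BC| = (-0.6036,0.7973); ey = (-0.7973,-0.6036)
θ=326°: P = B + -1.19·ex + -1.68·ey = (3.7158,-1.0530)

θ=295°: 2.89 -2.02
θ=326°: 3.72 -1.05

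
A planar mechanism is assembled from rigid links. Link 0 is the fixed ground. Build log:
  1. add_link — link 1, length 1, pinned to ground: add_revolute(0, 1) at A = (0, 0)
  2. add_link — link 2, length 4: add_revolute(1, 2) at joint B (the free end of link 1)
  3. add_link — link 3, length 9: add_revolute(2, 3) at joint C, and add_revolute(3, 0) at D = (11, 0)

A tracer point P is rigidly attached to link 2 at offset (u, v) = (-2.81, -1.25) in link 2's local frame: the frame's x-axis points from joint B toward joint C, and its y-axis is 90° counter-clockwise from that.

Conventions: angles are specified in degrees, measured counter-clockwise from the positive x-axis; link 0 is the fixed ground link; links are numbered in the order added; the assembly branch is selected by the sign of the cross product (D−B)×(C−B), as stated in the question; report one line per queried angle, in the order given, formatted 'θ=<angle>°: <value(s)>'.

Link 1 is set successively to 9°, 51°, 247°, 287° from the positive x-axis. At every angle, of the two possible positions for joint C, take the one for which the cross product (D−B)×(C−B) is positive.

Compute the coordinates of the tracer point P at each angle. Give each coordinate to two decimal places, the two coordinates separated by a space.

A=(0,0), D=(11.00,0)
θ=9°: B = A + 1.00·(cos9°, sin9°) = (0.9877, 0.1564)
θ=9°: |BD| = 10.0135
θ=9°: circle(B,4.00) ∩ circle(D,9.00): a=1.7612, h=3.5914
θ=9°:   candidates: C₊=(2.8047,3.7199) cross=35.963; C₋=(2.6925,-3.4621) cross=-35.963
θ=9°:   branch + wants cross > 0 → take C=(2.8047,3.7199) (cross=35.963)
θ=9°: ex = (C−B)/|BC| = (0.4543,0.8909); ey = (-0.8909,0.4543)
θ=9°: P = B + -2.81·ex + -1.25·ey = (0.8248,-2.9147)
θ=51°: B = A + 1.00·(cos51°, sin51°) = (0.6293, 0.7771)
θ=51°: |BD| = 10.3998
θ=51°: circle(B,4.00) ∩ circle(D,9.00): a=2.0748, h=3.4198
θ=51°:   candidates: C₊=(2.9539,4.0324) cross=35.565; C₋=(2.4428,-2.7882) cross=-35.565
θ=51°:   branch + wants cross > 0 → take C=(2.9539,4.0324) (cross=35.565)
θ=51°: ex = (C−B)/|BC| = (0.5811,0.8138); ey = (-0.8138,0.5811)
θ=51°: P = B + -2.81·ex + -1.25·ey = (0.0136,-2.2361)
θ=247°: B = A + 1.00·(cos247°, sin247°) = (-0.3907, -0.9205)
θ=247°: |BD| = 11.4279
θ=247°: circle(B,4.00) ∩ circle(D,9.00): a=2.8700, h=2.7862
θ=247°:   candidates: C₊=(2.2455,2.0878) cross=31.841; C₋=(2.6944,-3.4665) cross=-31.841
θ=247°:   branch + wants cross > 0 → take C=(2.2455,2.0878) (cross=31.841)
θ=247°: ex = (C−B)/|BC| = (0.6591,0.7521); ey = (-0.7521,0.6591)
θ=247°: P = B + -2.81·ex + -1.25·ey = (-1.3026,-3.8577)
θ=287°: B = A + 1.00·(cos287°, sin287°) = (0.2924, -0.9563)
θ=287°: |BD| = 10.7502
θ=287°: circle(B,4.00) ∩ circle(D,9.00): a=2.3519, h=3.2355
θ=287°:   candidates: C₊=(2.3472,2.4756) cross=34.782; C₋=(2.9228,-3.9697) cross=-34.782
θ=287°:   branch + wants cross > 0 → take C=(2.3472,2.4756) (cross=34.782)
θ=287°: ex = (C−B)/|BC| = (0.5137,0.8580); ey = (-0.8580,0.5137)
θ=287°: P = B + -2.81·ex + -1.25·ey = (-0.0787,-4.0093)

θ=9°: 0.82 -2.91
θ=51°: 0.01 -2.24
θ=247°: -1.30 -3.86
θ=287°: -0.08 -4.01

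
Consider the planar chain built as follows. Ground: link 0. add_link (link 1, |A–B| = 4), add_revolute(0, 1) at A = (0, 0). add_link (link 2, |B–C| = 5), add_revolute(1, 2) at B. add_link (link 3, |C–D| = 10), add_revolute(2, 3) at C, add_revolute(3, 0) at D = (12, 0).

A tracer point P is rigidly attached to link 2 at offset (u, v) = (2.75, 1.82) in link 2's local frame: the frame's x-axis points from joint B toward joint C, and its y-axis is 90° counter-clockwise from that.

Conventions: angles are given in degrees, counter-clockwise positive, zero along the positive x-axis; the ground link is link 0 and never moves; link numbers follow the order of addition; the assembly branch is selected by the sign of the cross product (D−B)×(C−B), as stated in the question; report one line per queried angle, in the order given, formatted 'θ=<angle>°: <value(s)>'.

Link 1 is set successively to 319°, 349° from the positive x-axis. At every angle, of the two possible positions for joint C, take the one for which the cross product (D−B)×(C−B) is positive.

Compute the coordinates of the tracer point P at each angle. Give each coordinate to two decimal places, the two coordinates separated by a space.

A=(0,0), D=(12.00,0)
θ=319°: B = A + 4.00·(cos319°, sin319°) = (3.0188, -2.6242)
θ=319°: |BD| = 9.3567
θ=319°: circle(B,5.00) ∩ circle(D,10.00): a=0.6705, h=4.9548
θ=319°:   candidates: C₊=(2.2728,2.3198) cross=46.361; C₋=(5.0521,-7.1921) cross=-46.361
θ=319°:   branch + wants cross > 0 → take C=(2.2728,2.3198) (cross=46.361)
θ=319°: ex = (C−B)/|BC| = (-0.1492,0.9888); ey = (-0.9888,-0.1492)
θ=319°: P = B + 2.75·ex + 1.82·ey = (0.8089,-0.1766)
θ=349°: B = A + 4.00·(cos349°, sin349°) = (3.9265, -0.7632)
θ=349°: |BD| = 8.1095
θ=349°: circle(B,5.00) ∩ circle(D,10.00): a=-0.5695, h=4.9675
θ=349°:   candidates: C₊=(2.8920,4.1286) cross=40.284; C₋=(3.8271,-5.7622) cross=-40.284
θ=349°:   branch + wants cross > 0 → take C=(2.8920,4.1286) (cross=40.284)
θ=349°: ex = (C−B)/|BC| = (-0.2069,0.9784); ey = (-0.9784,-0.2069)
θ=349°: P = B + 2.75·ex + 1.82·ey = (1.5769,1.5507)

θ=319°: 0.81 -0.18
θ=349°: 1.58 1.55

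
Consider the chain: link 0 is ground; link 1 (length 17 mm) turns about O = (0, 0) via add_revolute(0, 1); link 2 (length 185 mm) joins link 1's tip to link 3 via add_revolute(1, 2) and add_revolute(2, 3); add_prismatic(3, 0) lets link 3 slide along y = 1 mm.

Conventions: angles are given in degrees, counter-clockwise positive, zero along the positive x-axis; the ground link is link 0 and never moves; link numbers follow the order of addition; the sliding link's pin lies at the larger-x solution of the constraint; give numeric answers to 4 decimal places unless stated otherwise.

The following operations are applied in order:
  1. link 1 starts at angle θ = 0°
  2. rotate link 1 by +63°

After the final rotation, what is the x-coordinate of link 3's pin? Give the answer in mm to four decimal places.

geometry: r = 17 mm, L = 185 mm, e = 1 mm; θ starts at 0°
rotate link 1 by +63°: θ ← 0° +63° = 63°
crank pin P = (r cos θ, r sin θ) = (7.717838, 15.147111)
h = r sin θ − e = 15.147111 − 1 = 14.147111
x = r cos θ + √(L² − h²) = 7.717838 + 184.458286 = 192.176124

192.1761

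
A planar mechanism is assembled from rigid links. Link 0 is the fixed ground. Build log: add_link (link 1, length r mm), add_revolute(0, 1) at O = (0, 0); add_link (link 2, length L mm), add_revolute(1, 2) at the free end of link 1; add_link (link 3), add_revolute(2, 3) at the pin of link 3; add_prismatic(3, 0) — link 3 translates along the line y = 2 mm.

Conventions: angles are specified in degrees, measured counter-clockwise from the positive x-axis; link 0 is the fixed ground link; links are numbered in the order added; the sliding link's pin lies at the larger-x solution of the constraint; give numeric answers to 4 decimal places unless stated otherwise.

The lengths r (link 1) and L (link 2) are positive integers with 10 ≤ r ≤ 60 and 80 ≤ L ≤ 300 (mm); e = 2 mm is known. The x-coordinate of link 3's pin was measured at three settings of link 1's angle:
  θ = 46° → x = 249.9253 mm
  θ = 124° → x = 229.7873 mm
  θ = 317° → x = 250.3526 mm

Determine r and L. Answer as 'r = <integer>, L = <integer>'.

constraint per measurement: (x − r cos θ)² + (r sin θ − e)² = L²
subtracting the θ₁ and θ₂ equations cancels the r² and L² terms:
r = (x₁² − x₂²) / (2[(x₁cos θ₁ + e sin θ₁) − (x₂cos θ₂ + e sin θ₂)]) = 16.0000 → r = 16
L² = (x₁ − r cos θ₁)² + (r sin θ₁ − e)² = 57121.0114 → L = 239.0000 → L = 239
check at θ₃=317°: x = 250.3526 (printed 250.3526) ✓

r = 16, L = 239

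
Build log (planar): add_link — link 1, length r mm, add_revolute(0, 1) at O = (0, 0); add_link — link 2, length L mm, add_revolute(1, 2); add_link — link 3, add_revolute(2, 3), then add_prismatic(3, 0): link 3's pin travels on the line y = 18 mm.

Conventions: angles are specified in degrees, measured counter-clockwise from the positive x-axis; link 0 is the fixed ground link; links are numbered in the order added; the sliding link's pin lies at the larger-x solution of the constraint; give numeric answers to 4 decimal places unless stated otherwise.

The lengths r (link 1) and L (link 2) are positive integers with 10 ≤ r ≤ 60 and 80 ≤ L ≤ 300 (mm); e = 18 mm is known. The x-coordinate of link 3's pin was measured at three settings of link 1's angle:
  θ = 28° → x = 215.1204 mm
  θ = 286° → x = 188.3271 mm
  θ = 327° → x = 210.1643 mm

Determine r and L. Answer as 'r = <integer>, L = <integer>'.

constraint per measurement: (x − r cos θ)² + (r sin θ − e)² = L²
subtracting the θ₁ and θ₂ equations cancels the r² and L² terms:
r = (x₁² − x₂²) / (2[(x₁cos θ₁ + e sin θ₁) − (x₂cos θ₂ + e sin θ₂)]) = 33.0000 → r = 33
L² = (x₁ − r cos θ₁)² + (r sin θ₁ − e)² = 34596.0117 → L = 186.0000 → L = 186
check at θ₃=327°: x = 210.1643 (printed 210.1643) ✓

r = 33, L = 186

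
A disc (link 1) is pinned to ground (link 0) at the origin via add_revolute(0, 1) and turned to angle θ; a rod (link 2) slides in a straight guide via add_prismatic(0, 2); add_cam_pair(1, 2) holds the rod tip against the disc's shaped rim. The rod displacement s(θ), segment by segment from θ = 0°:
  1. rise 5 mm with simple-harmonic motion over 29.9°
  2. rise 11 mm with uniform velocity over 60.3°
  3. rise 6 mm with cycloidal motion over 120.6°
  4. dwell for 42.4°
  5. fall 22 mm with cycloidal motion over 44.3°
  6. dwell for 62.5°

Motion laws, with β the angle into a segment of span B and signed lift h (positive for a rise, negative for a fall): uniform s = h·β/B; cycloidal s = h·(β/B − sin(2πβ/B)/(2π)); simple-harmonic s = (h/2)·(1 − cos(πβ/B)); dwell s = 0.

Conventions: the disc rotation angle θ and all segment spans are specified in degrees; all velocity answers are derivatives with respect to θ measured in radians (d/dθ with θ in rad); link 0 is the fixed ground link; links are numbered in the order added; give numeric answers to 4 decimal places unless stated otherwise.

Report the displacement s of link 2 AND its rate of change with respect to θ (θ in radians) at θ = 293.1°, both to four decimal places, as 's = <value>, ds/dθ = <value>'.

segment 1 (0° to 29.9°, simple-harmonic, h = 5) is passed completely: s = 0.0000 + (5) = 5.0000
segment 2 (29.9° to 90.2°, uniform, h = 11) is passed completely: s = 5.0000 + (11) = 16.0000
segment 3 (90.2° to 210.8°, cycloidal, h = 6) is passed completely: s = 16.0000 + (6) = 22.0000
segment 4 (210.8° to 253.2°, dwell): s unchanged at 22.0000
θ = 293.1° falls in segment 5 (253.2° to 297.5°, cycloidal, h = -22): β = 293.1 − 253.2 = 39.9°, B = 44.3°; Δs = -22·(0.9007 − sin(2π·0.9007)/(2π)) = -21.8609; s = 22.0000 − 21.8609 = 0.1391
velocity in seg [253.2°–297.5°] (cycloidal), θ in radians: β = 39.9° = 0.6964 rad, B = 44.3° = 0.7732 rad; ds/dθ = (h/B)(1 − cos(2πβ/B)) = ((-22)/0.7732)(1 − cos(2π·0.9007)) = -5.363254 mm/rad

s = 0.1391, ds/dθ = -5.3633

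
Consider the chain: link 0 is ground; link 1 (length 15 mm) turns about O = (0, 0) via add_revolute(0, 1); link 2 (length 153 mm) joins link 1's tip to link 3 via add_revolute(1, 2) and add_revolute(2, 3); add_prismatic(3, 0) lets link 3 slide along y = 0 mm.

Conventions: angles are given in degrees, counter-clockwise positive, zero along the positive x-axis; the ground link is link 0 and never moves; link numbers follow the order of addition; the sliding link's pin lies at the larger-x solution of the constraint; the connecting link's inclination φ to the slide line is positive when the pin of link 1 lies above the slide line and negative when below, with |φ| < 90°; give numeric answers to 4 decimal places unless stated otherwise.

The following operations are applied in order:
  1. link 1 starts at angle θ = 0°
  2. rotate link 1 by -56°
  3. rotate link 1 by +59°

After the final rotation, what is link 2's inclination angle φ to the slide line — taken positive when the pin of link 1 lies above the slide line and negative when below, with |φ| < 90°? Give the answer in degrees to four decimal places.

geometry: r = 15 mm, L = 153 mm, e = 0 mm; θ starts at 0°
rotate link 1 by -56°: θ ← 0° -56° = -56°
rotate link 1 by +59°: θ ← -56° +59° = 3°
h = r sin θ − e = 0.785039 − 0 = 0.785039
sin φ = h / L = 0.785039 / 153 = 0.00513098
φ = arcsin(0.00513098) = 0.293985°

0.2940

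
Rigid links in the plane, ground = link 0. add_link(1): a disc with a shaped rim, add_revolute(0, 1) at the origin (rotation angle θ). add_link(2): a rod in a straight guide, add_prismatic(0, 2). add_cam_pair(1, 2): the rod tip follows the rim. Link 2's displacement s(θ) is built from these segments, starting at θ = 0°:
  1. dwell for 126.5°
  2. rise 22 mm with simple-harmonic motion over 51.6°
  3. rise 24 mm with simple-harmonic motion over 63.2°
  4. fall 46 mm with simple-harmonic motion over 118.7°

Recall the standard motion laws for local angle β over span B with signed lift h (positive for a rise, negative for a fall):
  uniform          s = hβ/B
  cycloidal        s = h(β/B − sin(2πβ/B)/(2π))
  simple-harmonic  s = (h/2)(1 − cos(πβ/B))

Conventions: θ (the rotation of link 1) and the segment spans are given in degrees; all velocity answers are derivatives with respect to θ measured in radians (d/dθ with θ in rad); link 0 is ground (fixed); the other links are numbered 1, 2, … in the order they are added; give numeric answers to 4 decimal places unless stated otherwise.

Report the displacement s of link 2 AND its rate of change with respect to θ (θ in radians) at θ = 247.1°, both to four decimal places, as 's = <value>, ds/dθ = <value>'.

segment 1 (0° to 126.5°, dwell): s unchanged at 0.0000
segment 2 (126.5° to 178.1°, simple-harmonic, h = 22) is passed completely: s = 0.0000 + (22) = 22.0000
segment 3 (178.1° to 241.3°, simple-harmonic, h = 24) is passed completely: s = 22.0000 + (24) = 46.0000
θ = 247.1° falls in segment 4 (241.3° to 360°, simple-harmonic, h = -46): β = 247.1 − 241.3 = 5.8°, B = 118.7°; Δs = -46/2·(1 − cos(π·0.0489)) = -0.2705; s = 46.0000 − 0.2705 = 45.7295
velocity in seg [241.3°–360°] (simple-harmonic), θ in radians: β = 5.8° = 0.1012 rad, B = 118.7° = 2.0717 rad; ds/dθ = (πh/(2B)) sin(πβ/B) = (π·(-46)/(2·2.0717)) sin(π·0.0489) = -5.332978 mm/rad

s = 45.7295, ds/dθ = -5.3330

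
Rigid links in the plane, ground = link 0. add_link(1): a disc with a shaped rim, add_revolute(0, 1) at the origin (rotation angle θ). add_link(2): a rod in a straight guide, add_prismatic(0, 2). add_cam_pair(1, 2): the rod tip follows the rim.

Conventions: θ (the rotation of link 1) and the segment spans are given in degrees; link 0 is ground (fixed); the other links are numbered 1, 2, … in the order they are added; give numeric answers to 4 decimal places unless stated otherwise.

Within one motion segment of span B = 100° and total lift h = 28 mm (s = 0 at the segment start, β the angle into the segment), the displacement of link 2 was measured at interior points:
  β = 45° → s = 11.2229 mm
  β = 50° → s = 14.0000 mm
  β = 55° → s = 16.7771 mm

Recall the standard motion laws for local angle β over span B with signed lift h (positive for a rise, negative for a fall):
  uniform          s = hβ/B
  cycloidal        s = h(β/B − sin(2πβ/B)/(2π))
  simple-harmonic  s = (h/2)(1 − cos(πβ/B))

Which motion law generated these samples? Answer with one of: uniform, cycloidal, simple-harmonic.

candidates at β/B = r: uniform s = h·r (linear in β); cycloidal s = h·(r − sin(2πr)/(2π)); simple-harmonic s = (h/2)(1 − cos(πr))
β=45°: printed 11.2229 | uniform 12.6000, cycloidal 11.2229, simple-harmonic 11.8099
β=50°: printed 14.0000 | uniform 14.0000, cycloidal 14.0000, simple-harmonic 14.0000
β=55°: printed 16.7771 | uniform 15.4000, cycloidal 16.7771, simple-harmonic 16.1901
only one law matches every sample → cycloidal

cycloidal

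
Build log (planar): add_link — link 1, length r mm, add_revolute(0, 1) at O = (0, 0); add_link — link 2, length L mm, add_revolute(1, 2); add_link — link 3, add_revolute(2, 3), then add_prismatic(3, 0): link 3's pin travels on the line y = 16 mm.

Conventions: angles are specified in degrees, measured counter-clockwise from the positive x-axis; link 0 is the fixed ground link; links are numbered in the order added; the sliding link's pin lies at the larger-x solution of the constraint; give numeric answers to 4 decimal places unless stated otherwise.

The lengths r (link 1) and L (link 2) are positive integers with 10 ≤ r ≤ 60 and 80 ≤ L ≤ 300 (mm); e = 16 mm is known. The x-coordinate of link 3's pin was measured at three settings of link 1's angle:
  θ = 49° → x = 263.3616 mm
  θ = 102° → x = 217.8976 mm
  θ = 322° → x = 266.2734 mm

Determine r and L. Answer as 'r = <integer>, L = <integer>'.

constraint per measurement: (x − r cos θ)² + (r sin θ − e)² = L²
subtracting the θ₁ and θ₂ equations cancels the r² and L² terms:
r = (x₁² − x₂²) / (2[(x₁cos θ₁ + e sin θ₁) − (x₂cos θ₂ + e sin θ₂)]) = 51.0001 → r = 51
L² = (x₁ − r cos θ₁)² + (r sin θ₁ − e)² = 53361.0093 → L = 231.0000 → L = 231
check at θ₃=322°: x = 266.2734 (printed 266.2734) ✓

r = 51, L = 231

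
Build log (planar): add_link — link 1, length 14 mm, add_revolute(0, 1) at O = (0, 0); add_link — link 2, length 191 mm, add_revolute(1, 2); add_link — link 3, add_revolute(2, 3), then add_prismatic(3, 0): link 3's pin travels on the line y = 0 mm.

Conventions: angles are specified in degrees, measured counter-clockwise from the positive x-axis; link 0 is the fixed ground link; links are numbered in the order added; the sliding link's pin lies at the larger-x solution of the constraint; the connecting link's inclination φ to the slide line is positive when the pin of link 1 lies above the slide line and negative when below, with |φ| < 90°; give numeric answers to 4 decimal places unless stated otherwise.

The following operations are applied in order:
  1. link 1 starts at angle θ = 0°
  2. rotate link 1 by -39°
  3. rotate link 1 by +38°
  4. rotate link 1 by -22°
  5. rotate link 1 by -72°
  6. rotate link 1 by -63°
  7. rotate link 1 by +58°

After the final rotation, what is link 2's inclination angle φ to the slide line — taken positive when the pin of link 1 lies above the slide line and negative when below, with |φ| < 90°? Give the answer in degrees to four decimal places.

geometry: r = 14 mm, L = 191 mm, e = 0 mm; θ starts at 0°
rotate link 1 by -39°: θ ← 0° -39° = -39°
rotate link 1 by +38°: θ ← -39° +38° = -1°
rotate link 1 by -22°: θ ← -1° -22° = -23°
rotate link 1 by -72°: θ ← -23° -72° = -95°
rotate link 1 by -63°: θ ← -95° -63° = -158°
rotate link 1 by +58°: θ ← -158° +58° = -100°
h = r sin θ − e = -13.787309 − 0 = -13.787309
sin φ = h / L = -13.787309 / 191 = -0.07218486
φ = arcsin(-0.07218486) = -4.139488°

-4.1395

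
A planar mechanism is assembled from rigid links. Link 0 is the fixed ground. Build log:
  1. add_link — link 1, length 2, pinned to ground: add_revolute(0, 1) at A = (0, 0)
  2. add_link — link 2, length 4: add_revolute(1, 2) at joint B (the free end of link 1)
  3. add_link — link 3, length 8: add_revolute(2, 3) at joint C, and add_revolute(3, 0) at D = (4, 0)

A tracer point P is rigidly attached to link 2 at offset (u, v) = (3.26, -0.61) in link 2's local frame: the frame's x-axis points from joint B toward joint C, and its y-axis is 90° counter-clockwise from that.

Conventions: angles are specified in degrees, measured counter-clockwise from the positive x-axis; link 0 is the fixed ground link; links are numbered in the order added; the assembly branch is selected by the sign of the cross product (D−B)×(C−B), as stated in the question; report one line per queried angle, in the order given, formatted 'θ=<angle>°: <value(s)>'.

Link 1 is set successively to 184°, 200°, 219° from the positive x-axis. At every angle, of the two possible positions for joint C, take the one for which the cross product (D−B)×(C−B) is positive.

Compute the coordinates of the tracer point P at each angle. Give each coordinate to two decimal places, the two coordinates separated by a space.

A=(0,0), D=(4.00,0)
θ=184°: B = A + 2.00·(cos184°, sin184°) = (-1.9951, -0.1395)
θ=184°: |BD| = 5.9968
θ=184°: circle(B,4.00) ∩ circle(D,8.00): a=-1.0038, h=3.8720
θ=184°:   candidates: C₊=(-3.0887,3.7081) cross=23.219; C₋=(-2.9086,-4.0338) cross=-23.219
θ=184°:   branch + wants cross > 0 → take C=(-3.0887,3.7081) (cross=23.219)
θ=184°: ex = (C−B)/|BC| = (-0.2734,0.9619); ey = (-0.9619,-0.2734)
θ=184°: P = B + 3.26·ex + -0.61·ey = (-2.2997,3.1631)
θ=200°: B = A + 2.00·(cos200°, sin200°) = (-1.8794, -0.6840)
θ=200°: |BD| = 5.9190
θ=200°: circle(B,4.00) ∩ circle(D,8.00): a=-1.0952, h=3.8472
θ=200°:   candidates: C₊=(-3.4118,3.0108) cross=22.771; C₋=(-2.5226,-4.6320) cross=-22.771
θ=200°:   branch + wants cross > 0 → take C=(-3.4118,3.0108) (cross=22.771)
θ=200°: ex = (C−B)/|BC| = (-0.3831,0.9237); ey = (-0.9237,-0.3831)
θ=200°: P = B + 3.26·ex + -0.61·ey = (-2.5649,2.5609)
θ=219°: B = A + 2.00·(cos219°, sin219°) = (-1.5543, -1.2586)
θ=219°: |BD| = 5.6951
θ=219°: circle(B,4.00) ∩ circle(D,8.00): a=-1.3666, h=3.7593
θ=219°:   candidates: C₊=(-3.7179,2.1057) cross=21.410; C₋=(-2.0563,-5.2270) cross=-21.410
θ=219°:   branch + wants cross > 0 → take C=(-3.7179,2.1057) (cross=21.410)
θ=219°: ex = (C−B)/|BC| = (-0.5409,0.8411); ey = (-0.8411,-0.5409)
θ=219°: P = B + 3.26·ex + -0.61·ey = (-2.8046,1.8132)

θ=184°: -2.30 3.16
θ=200°: -2.56 2.56
θ=219°: -2.80 1.81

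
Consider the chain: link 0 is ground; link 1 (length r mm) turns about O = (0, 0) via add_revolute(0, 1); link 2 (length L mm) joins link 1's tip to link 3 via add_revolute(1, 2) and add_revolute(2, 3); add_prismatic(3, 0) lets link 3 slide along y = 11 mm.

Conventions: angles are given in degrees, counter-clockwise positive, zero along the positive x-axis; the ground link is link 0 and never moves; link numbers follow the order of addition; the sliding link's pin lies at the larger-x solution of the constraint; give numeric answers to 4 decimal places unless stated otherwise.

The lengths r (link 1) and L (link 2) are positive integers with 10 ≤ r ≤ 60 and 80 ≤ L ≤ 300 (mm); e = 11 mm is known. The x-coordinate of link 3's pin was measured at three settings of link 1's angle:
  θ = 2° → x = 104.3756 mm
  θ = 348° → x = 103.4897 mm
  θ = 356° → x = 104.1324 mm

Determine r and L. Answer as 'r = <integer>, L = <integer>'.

constraint per measurement: (x − r cos θ)² + (r sin θ − e)² = L²
subtracting the θ₁ and θ₂ equations cancels the r² and L² terms:
r = (x₁² − x₂²) / (2[(x₁cos θ₁ + e sin θ₁) − (x₂cos θ₂ + e sin θ₂)]) = 15.9997 → r = 16
L² = (x₁ − r cos θ₁)² + (r sin θ₁ − e)² = 7920.9967 → L = 89.0000 → L = 89
check at θ₃=356°: x = 104.1324 (printed 104.1324) ✓

r = 16, L = 89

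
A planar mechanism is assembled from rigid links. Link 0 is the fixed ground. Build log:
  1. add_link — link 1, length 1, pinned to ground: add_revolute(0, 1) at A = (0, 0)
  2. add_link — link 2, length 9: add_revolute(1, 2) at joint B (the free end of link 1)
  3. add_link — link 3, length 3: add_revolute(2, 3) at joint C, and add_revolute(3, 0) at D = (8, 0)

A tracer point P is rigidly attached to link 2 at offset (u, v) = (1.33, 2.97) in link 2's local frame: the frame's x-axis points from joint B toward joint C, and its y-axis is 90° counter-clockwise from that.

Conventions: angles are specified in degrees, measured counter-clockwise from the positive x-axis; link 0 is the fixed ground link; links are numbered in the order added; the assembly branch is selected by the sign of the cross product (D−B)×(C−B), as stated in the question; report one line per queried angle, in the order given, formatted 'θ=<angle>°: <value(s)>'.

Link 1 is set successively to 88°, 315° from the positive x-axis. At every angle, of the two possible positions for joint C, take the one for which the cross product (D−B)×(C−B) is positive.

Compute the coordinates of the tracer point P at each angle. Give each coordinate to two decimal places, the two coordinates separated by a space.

A=(0,0), D=(8.00,0)
θ=88°: B = A + 1.00·(cos88°, sin88°) = (0.0349, 0.9994)
θ=88°: |BD| = 8.0276
θ=88°: circle(B,9.00) ∩ circle(D,3.00): a=8.4983, h=2.9628
θ=88°:   candidates: C₊=(8.8360,2.8812) cross=23.784; C₋=(8.0983,-2.9984) cross=-23.784
θ=88°:   branch + wants cross > 0 → take C=(8.8360,2.8812) (cross=23.784)
θ=88°: ex = (C−B)/|BC| = (0.9779,0.2091); ey = (-0.2091,0.9779)
θ=88°: P = B + 1.33·ex + 2.97·ey = (0.7145,4.1818)
θ=315°: B = A + 1.00·(cos315°, sin315°) = (0.7071, -0.7071)
θ=315°: |BD| = 7.3271
θ=315°: circle(B,9.00) ∩ circle(D,3.00): a=8.5768, h=2.7273
θ=315°:   candidates: C₊=(8.9807,2.8352) cross=19.983; C₋=(9.5071,-2.5940) cross=-19.983
θ=315°:   branch + wants cross > 0 → take C=(8.9807,2.8352) (cross=19.983)
θ=315°: ex = (C−B)/|BC| = (0.9193,0.3936); ey = (-0.3936,0.9193)
θ=315°: P = B + 1.33·ex + 2.97·ey = (0.7608,2.5466)

θ=88°: 0.71 4.18
θ=315°: 0.76 2.55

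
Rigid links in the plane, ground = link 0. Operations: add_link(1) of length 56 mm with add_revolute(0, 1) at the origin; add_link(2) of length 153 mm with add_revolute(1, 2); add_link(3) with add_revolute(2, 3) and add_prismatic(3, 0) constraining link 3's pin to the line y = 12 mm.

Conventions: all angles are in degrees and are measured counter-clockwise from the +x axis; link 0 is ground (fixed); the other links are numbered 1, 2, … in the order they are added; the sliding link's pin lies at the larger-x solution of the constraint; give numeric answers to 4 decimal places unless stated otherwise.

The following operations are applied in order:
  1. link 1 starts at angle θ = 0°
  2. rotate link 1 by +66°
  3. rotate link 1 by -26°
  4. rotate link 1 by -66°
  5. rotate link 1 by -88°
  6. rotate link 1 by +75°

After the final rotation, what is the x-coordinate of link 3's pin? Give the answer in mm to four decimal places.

geometry: r = 56 mm, L = 153 mm, e = 12 mm; θ starts at 0°
rotate link 1 by +66°: θ ← 0° +66° = 66°
rotate link 1 by -26°: θ ← 66° -26° = 40°
rotate link 1 by -66°: θ ← 40° -66° = -26°
rotate link 1 by -88°: θ ← -26° -88° = -114°
rotate link 1 by +75°: θ ← -114° +75° = -39°
crank pin P = (r cos θ, r sin θ) = (43.520174, -35.241942)
h = r sin θ − e = -35.241942 − 12 = -47.241942
x = r cos θ + √(L² − h²) = 43.520174 + 145.523878 = 189.044051

189.0441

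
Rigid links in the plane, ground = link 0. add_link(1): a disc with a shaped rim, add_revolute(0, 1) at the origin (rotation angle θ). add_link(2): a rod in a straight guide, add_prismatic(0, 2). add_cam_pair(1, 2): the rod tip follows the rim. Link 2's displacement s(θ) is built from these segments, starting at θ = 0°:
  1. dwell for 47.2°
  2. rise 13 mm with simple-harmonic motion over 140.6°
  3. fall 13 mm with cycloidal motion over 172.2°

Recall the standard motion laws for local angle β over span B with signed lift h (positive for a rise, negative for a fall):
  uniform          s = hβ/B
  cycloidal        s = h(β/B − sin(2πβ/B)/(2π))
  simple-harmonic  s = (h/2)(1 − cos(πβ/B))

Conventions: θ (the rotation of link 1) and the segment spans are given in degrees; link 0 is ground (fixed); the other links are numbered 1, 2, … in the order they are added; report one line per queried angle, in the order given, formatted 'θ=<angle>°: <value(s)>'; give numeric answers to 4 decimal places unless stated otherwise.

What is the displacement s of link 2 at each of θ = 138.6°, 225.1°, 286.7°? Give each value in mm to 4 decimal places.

segment 1 (0° to 47.2°, dwell): s unchanged at 0.0000
θ = 138.6° falls in segment 2 (47.2° to 187.8°, simple-harmonic, h = 13): β = 138.6 − 47.2 = 91.4°, B = 140.6°; Δs = 13/2·(1 − cos(π·0.6501)) = 9.4522; s = 0.0000 + 9.4522 = 9.4522
segment 2 (47.2° to 187.8°, simple-harmonic, h = 13) is passed completely: s = 0.0000 + (13) = 13.0000
θ = 225.1° falls in segment 3 (187.8° to 360°, cycloidal, h = -13): β = 225.1 − 187.8 = 37.3°, B = 172.2°; Δs = -13·(0.2166 − sin(2π·0.2166)/(2π)) = -0.7923; s = 13.0000 − 0.7923 = 12.2077
θ = 286.7° falls in segment 3 (187.8° to 360°, cycloidal, h = -13): β = 286.7 − 187.8 = 98.9°, B = 172.2°; Δs = -13·(0.5743 − sin(2π·0.5743)/(2π)) = -8.3979; s = 13.0000 − 8.3979 = 4.6021

θ=138.6°: 9.4522
θ=225.1°: 12.2077
θ=286.7°: 4.6021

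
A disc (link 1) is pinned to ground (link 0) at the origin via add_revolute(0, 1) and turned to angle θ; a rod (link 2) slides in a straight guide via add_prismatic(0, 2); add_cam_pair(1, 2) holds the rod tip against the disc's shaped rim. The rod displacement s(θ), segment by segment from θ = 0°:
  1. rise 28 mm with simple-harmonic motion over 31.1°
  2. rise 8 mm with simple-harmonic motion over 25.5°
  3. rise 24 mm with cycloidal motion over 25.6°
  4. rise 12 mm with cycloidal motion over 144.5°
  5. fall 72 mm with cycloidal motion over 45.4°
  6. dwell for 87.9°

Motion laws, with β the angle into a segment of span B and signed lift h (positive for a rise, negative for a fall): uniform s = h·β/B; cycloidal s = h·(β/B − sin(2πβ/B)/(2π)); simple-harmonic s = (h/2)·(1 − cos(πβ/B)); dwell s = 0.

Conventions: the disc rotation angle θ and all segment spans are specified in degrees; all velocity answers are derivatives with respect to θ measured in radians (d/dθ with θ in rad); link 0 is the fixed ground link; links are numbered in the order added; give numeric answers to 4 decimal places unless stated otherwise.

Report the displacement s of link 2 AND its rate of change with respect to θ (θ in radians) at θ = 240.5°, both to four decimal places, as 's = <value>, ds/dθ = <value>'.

segment 1 (0° to 31.1°, simple-harmonic, h = 28) is passed completely: s = 0.0000 + (28) = 28.0000
segment 2 (31.1° to 56.6°, simple-harmonic, h = 8) is passed completely: s = 28.0000 + (8) = 36.0000
segment 3 (56.6° to 82.2°, cycloidal, h = 24) is passed completely: s = 36.0000 + (24) = 60.0000
segment 4 (82.2° to 226.7°, cycloidal, h = 12) is passed completely: s = 60.0000 + (12) = 72.0000
θ = 240.5° falls in segment 5 (226.7° to 272.1°, cycloidal, h = -72): β = 240.5 − 226.7 = 13.8°, B = 45.4°; Δs = -72·(0.3040 − sin(2π·0.3040)/(2π)) = -11.0787; s = 72.0000 − 11.0787 = 60.9213
velocity in seg [226.7°–272.1°] (cycloidal), θ in radians: β = 13.8° = 0.2409 rad, B = 45.4° = 0.7924 rad; ds/dθ = (h/B)(1 − cos(2πβ/B)) = ((-72)/0.7924)(1 − cos(2π·0.3040)) = -121.088411 mm/rad

s = 60.9213, ds/dθ = -121.0884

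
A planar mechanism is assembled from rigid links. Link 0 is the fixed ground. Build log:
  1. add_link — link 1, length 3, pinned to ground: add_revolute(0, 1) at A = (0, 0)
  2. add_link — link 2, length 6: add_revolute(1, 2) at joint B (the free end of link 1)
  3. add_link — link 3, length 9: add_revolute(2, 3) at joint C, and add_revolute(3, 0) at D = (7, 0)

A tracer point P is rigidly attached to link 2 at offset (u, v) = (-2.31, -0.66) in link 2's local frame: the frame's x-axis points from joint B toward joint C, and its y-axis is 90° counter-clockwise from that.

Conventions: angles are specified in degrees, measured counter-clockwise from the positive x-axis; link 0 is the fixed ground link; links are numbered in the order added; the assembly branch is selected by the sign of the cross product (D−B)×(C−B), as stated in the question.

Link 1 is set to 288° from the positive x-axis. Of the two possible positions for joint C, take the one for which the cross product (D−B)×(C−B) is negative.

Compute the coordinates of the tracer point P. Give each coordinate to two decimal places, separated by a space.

A=(0,0), D=(7.00,0)
B = A + 3.00·(cos288°, sin288°) = (0.9271, -2.8532)
|BD| = 6.7098
circle(B,6.00) ∩ circle(D,9.00): a=0.0016, h=6.0000
  candidates: C₊=(-1.6229,2.5780) cross=40.259; C₋=(3.4798,-8.2830) cross=-40.259
  branch - wants cross < 0 → take C=(3.4798,-8.2830) (cross=-40.259)
ex = (C−B)/|BC| = (0.4255,-0.9050); ey = (0.9050,0.4255)
P = B + -2.31·ex + -0.66·ey = (-0.6531,-1.0435)

-0.65 -1.04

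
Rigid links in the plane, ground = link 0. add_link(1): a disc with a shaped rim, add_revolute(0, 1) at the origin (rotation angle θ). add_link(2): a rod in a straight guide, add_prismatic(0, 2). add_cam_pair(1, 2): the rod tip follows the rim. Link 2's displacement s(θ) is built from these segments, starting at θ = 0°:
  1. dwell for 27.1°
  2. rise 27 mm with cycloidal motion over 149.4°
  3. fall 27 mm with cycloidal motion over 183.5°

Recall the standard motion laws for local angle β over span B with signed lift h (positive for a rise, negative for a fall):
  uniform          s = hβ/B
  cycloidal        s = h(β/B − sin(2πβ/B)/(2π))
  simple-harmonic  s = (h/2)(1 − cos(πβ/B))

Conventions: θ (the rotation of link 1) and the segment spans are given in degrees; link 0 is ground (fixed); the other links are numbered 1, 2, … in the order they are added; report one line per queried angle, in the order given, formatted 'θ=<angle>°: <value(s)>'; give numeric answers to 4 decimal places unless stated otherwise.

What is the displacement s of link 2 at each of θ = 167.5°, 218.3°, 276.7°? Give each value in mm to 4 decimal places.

segment 1 (0° to 27.1°, dwell): s unchanged at 0.0000
θ = 167.5° falls in segment 2 (27.1° to 176.5°, cycloidal, h = 27): β = 167.5 − 27.1 = 140.4°, B = 149.4°; Δs = 27·(0.9398 − sin(2π·0.9398)/(2π)) = 26.9614; s = 0.0000 + 26.9614 = 26.9614
segment 2 (27.1° to 176.5°, cycloidal, h = 27) is passed completely: s = 0.0000 + (27) = 27.0000
θ = 218.3° falls in segment 3 (176.5° to 360°, cycloidal, h = -27): β = 218.3 − 176.5 = 41.8°, B = 183.5°; Δs = -27·(0.2278 − sin(2π·0.2278)/(2π)) = -1.8950; s = 27.0000 − 1.8950 = 25.1050
θ = 276.7° falls in segment 3 (176.5° to 360°, cycloidal, h = -27): β = 276.7 − 176.5 = 100.2°, B = 183.5°; Δs = -27·(0.5460 − sin(2π·0.5460)/(2π)) = -15.9694; s = 27.0000 − 15.9694 = 11.0306

θ=167.5°: 26.9614
θ=218.3°: 25.1050
θ=276.7°: 11.0306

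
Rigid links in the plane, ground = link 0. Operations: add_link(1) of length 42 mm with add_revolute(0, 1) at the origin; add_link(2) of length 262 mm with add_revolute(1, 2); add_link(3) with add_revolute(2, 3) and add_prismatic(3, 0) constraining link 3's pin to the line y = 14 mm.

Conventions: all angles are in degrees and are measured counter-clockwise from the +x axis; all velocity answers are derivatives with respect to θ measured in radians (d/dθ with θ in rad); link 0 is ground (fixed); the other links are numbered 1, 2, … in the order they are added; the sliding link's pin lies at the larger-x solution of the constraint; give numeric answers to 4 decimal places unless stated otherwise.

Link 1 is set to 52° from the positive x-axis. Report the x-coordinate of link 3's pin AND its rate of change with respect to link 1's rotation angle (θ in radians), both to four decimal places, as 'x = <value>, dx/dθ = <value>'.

geometry: r = 42 mm, L = 262 mm, e = 14 mm
crank pin P = (r cos θ, r sin θ) = (25.857782, 33.096452)
h = r sin θ − e = 33.096452 − 14 = 19.096452
x = r cos θ + √(L² − h²) = 25.857782 + 261.303130 = 287.160912
dx/dθ = −r sin θ − h·r cos θ/√(L² − h²) (θ in radians; h = 19.096452) = -34.986180

x = 287.1609, dx/dθ = -34.9862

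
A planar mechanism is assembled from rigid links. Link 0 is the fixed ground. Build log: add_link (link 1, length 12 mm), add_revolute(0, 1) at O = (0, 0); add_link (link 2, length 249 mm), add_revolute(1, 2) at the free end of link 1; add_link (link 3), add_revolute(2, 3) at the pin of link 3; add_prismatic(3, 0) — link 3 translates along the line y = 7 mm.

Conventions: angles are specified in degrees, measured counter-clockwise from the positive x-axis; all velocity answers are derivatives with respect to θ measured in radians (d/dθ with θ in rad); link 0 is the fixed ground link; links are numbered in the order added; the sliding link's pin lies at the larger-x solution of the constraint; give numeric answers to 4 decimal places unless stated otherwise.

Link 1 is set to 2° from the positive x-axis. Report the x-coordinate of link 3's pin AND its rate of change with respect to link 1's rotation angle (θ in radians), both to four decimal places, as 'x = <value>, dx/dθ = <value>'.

geometry: r = 12 mm, L = 249 mm, e = 7 mm
crank pin P = (r cos θ, r sin θ) = (11.992690, 0.418794)
h = r sin θ − e = 0.418794 − 7 = -6.581206
x = r cos θ + √(L² − h²) = 11.992690 + 248.913012 = 260.905702
dx/dθ = −r sin θ − h·r cos θ/√(L² − h²) (θ in radians; h = -6.581206) = -0.101710

x = 260.9057, dx/dθ = -0.1017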